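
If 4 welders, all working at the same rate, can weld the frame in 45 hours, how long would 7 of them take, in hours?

180/7 hours

Total work is 4·45 = 180 welder-hours.
With 7 welders: 180/7 hours.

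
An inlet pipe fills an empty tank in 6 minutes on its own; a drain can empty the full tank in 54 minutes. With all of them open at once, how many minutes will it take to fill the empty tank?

27/4 minutes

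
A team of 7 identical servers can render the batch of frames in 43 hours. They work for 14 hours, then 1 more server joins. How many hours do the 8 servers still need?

203/8 hours

One server does 1/301 of the job per hour.
After 14 hours with 7 servers, 14/43 is done (29/43 left).
With 8 servers the rate is 8/301, so the rest takes 29/43 ÷ 8/301 = 203/8 hours.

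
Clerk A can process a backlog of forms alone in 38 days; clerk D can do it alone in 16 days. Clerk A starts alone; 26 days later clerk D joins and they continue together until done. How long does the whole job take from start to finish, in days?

In 26 days clerk A does 26/38 = 13/19 of the job, leaving 6/19.
Clerk A and clerk D together work at 27/304 per day, so finishing takes 6/19 ÷ 27/304 = 32/9 days.
Total time = 26 + 32/9 = 266/9 days.

266/9 days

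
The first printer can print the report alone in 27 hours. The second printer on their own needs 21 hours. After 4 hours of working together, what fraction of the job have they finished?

64/189

Combined rate: 1/27 + 1/21 = (7 + 9)/189 = 16/189 per hour.
In 4 hours they complete 4·16/189 = 64/189 of the job.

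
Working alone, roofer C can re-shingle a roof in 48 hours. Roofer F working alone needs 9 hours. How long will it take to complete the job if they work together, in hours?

144/19 hours

Combined rate: 1/48 + 1/9 = (3 + 16)/144 = 19/144 per hour.
Time = 1 ÷ (19/144) = 144/19 hours.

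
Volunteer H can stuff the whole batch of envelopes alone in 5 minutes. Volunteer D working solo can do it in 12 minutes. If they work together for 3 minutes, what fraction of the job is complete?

17/20

Combined rate: 1/5 + 1/12 = (12 + 5)/60 = 17/60 per minute.
In 3 minutes they complete 3·17/60 = 17/20 of the job.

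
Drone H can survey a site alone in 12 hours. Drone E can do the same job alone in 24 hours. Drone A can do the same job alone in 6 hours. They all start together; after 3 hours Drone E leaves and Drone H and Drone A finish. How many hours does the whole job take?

7/2 hours

In the first 3 hours the combined rate is 7/24, so 7/8 of the job is done, leaving 1/8.
After Drone E leaves the rate is 1/4 per hour; the remaining 1/8 takes 1/2 hours.
Total = 3 + 1/2 = 7/2 hours.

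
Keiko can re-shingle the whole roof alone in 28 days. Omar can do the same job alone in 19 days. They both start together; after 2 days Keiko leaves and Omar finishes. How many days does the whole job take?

247/14 days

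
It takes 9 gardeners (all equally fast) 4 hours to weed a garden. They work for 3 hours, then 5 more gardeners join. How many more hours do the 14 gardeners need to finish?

One gardener does 1/36 of the job per hour.
After 3 hours with 9 gardeners, 3/4 is done (1/4 left).
With 14 gardeners the rate is 14/36 = 7/18, so the rest takes 1/4 ÷ 7/18 = 9/14 hours.

9/14 hours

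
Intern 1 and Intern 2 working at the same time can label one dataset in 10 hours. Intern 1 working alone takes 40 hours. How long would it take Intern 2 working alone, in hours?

40/3 hours

Combined rate is 1/10 per hour.
Known contribution: 1/40 per hour.
So Intern 2's rate is 1/10 − 1/40 = 3/40, meaning 40/3 hours alone.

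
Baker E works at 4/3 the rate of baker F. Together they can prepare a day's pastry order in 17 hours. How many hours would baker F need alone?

Let baker F's rate be r; then baker E's rate is (4/3)r, so together (4/3 + 1)r = (7/3)r = 1/17.
Thus r = 3/119 per hour.
Baker F alone: 119/3 hours; baker E alone: 119/4 hours.

119/3 hours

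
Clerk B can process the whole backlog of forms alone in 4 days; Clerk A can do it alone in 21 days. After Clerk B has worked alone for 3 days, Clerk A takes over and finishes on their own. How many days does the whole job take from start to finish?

33/4 days

In 3 days Clerk B does 3/4 of the job, leaving 1/4.
Clerk A works at 1/21 per day, so finishing takes 1/4 ÷ 1/21 = 21/4 days.
Total time = 3 + 21/4 = 33/4 days.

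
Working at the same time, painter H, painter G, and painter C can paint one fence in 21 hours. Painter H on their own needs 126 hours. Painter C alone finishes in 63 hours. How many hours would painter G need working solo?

Combined rate is 1/21 per hour.
Known contribution: 1/126 + 1/63 = (1 + 2)/126 = 3/126 = 1/42 per hour.
So painter G's rate is 1/21 − 1/42 = 1/42, meaning 42 hours alone.

42 hours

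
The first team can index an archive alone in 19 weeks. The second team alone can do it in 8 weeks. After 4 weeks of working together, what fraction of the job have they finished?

27/38

Combined rate: 1/19 + 1/8 = (8 + 19)/152 = 27/152 per week.
In 4 weeks they complete 4·27/152 = 27/38 of the job.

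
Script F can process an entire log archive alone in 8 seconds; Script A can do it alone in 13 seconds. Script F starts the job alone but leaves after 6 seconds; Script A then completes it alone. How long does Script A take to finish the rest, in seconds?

In 6 seconds Script F does 6/8 = 3/4 of the job, leaving 1/4.
Script A works at 1/13 per second, so finishing takes 1/4 ÷ 1/13 = 13/4 seconds.

13/4 seconds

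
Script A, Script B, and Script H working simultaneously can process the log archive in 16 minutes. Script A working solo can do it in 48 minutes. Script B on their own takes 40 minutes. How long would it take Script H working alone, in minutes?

60 minutes

Combined rate is 1/16 per minute.
Known contribution: 1/48 + 1/40 = (5 + 6)/240 = 11/240 per minute.
So Script H's rate is 1/16 − 11/240 = 1/60, meaning 60 minutes alone.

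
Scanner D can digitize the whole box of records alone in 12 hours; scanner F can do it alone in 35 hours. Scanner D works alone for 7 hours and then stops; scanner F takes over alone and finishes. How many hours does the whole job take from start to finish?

In 7 hours scanner D does 7/12 of the job, leaving 5/12.
Scanner F works at 1/35 per hour, so finishing takes 5/12 ÷ 1/35 = 175/12 hours.
Total time = 7 + 175/12 = 259/12 hours.

259/12 hours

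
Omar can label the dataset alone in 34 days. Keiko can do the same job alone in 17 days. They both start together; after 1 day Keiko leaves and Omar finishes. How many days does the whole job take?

32 days

In the first 1 day the combined rate is 3/34, so 3/34 of the job is done, leaving 31/34.
After Keiko leaves the rate is 1/34 per day; the remaining 31/34 takes 31 days.
Total = 1 + 31 = 32 days.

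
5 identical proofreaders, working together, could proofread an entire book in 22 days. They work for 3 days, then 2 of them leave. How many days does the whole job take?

104/3 days

One proofreader does 1/110 of the job per day.
After 3 days with 5 proofreaders, 3/22 is done (19/22 left).
With 3 proofreaders the rate is 3/110, so the rest takes 19/22 ÷ 3/110 = 95/3 days.
Total = 3 + 95/3 = 104/3 days.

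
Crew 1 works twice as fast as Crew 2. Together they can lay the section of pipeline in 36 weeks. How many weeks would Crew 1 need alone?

Let Crew 2's rate be r; then Crew 1's rate is 2r, so together (2 + 1)r = 3r = 1/36.
Thus r = 1/108 per week.
Crew 2 alone: 108 weeks; Crew 1 alone: 54 weeks.

54 weeks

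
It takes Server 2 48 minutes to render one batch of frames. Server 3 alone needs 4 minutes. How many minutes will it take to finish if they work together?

Combined rate: 1/48 + 1/4 = (1 + 12)/48 = 13/48 per minute.
Time = 1 ÷ (13/48) = 48/13 minutes.

48/13 minutes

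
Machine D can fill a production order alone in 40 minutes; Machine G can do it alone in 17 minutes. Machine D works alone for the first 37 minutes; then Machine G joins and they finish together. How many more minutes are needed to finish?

17/19 minutes

In 37 minutes Machine D does 37/40 of the job, leaving 3/40.
Machine D and Machine G together work at 57/680 per minute, so finishing takes 3/40 ÷ 57/680 = 17/19 minutes.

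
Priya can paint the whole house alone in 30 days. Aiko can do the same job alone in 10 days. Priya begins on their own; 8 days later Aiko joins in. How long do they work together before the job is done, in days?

11/2 days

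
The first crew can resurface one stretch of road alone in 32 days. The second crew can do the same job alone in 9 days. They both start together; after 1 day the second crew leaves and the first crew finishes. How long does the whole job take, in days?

256/9 days

In the first 1 day the combined rate is 41/288, so 41/288 of the job is done, leaving 247/288.
After the second crew leaves the rate is 1/32 per day; the remaining 247/288 takes 247/9 days.
Total = 1 + 247/9 = 256/9 days.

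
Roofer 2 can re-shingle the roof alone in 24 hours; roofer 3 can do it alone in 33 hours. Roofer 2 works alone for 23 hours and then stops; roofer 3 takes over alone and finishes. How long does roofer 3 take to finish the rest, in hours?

11/8 hours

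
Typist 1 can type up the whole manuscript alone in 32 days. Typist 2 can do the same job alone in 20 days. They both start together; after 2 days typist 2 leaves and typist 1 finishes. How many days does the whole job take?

144/5 days

In the first 2 days the combined rate is 13/160, so 13/80 of the job is done, leaving 67/80.
After typist 2 leaves the rate is 1/32 per day; the remaining 67/80 takes 134/5 days.
Total = 2 + 134/5 = 144/5 days.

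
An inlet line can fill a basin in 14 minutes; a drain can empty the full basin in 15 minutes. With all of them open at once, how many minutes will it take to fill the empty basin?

210 minutes

Net rate = 1/14 − 1/15 = (15 − 14)/210 = 1/210 per minute.
Filling time = 1 ÷ (1/210) = 210 minutes.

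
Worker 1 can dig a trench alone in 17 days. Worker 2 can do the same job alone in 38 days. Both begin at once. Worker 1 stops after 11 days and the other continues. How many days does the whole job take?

228/17 days

In the first 11 days the combined rate is 55/646, so 605/646 of the job is done, leaving 41/646.
After worker 1 leaves the rate is 1/38 per day; the remaining 41/646 takes 41/17 days.
Total = 11 + 41/17 = 228/17 days.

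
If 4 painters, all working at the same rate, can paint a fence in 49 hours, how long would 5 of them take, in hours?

196/5 hours

Total work is 4·49 = 196 painter-hours.
With 5 painters: 196/5 hours.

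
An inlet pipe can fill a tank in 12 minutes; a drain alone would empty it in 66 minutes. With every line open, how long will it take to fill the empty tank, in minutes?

44/3 minutes

Net rate = 1/12 − 1/66 = (11 − 2)/132 = 9/132 = 3/44 per minute.
Filling time = 1 ÷ (3/44) = 44/3 minutes.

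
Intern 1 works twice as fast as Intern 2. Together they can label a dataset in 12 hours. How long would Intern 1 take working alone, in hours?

Let Intern 2's rate be r; then Intern 1's rate is 2r, so together (2 + 1)r = 3r = 1/12.
Thus r = 1/36 per hour.
Intern 2 alone: 36 hours; Intern 1 alone: 18 hours.

18 hours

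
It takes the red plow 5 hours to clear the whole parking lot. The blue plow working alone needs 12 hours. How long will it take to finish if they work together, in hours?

With two workers the combined time is the product over the sum: 5·12/(5+12) = 60/17 hours.

60/17 hours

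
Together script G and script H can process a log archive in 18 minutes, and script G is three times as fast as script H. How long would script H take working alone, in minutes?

72 minutes

Let script H's rate be r; then script G's rate is 3r, so together (3 + 1)r = 4r = 1/18.
Thus r = 1/72 per minute.
Script H alone: 72 minutes; script G alone: 24 minutes.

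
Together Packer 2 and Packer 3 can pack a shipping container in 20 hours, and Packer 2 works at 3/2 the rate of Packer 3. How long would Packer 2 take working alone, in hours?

100/3 hours

Let Packer 3's rate be r; then Packer 2's rate is (3/2)r, so together (3/2 + 1)r = (5/2)r = 1/20.
Thus r = 1/50 per hour.
Packer 3 alone: 50 hours; Packer 2 alone: 100/3 hours.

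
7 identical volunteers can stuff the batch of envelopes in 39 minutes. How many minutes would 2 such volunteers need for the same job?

273/2 minutes

Total work is 7·39 = 273 volunteer-minutes.
With 2 volunteers: 273/2 minutes.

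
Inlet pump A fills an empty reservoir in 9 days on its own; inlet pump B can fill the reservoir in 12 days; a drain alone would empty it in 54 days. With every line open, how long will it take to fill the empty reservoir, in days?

108/19 days

Net rate = 1/9 + 1/12 − 1/54 = (12 + 9 − 2)/108 = 19/108 per day.
Filling time = 1 ÷ (19/108) = 108/19 days.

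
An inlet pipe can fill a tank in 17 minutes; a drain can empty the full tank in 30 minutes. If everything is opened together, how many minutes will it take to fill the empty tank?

510/13 minutes

Net rate = 1/17 − 1/30 = (30 − 17)/510 = 13/510 per minute.
Filling time = 1 ÷ (13/510) = 510/13 minutes.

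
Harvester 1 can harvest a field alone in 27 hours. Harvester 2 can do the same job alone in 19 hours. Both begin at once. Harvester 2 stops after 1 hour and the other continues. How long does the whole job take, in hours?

486/19 hours

In the first 1 hour the combined rate is 46/513, so 46/513 of the job is done, leaving 467/513.
After harvester 2 leaves the rate is 1/27 per hour; the remaining 467/513 takes 467/19 hours.
Total = 1 + 467/19 = 486/19 hours.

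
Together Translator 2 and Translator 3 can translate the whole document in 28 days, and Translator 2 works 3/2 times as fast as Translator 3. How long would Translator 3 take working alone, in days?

70 days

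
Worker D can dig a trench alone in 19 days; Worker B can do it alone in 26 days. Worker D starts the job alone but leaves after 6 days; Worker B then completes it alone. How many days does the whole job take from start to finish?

452/19 days

In 6 days Worker D does 6/19 of the job, leaving 13/19.
Worker B works at 1/26 per day, so finishing takes 13/19 ÷ 1/26 = 338/19 days.
Total time = 6 + 338/19 = 452/19 days.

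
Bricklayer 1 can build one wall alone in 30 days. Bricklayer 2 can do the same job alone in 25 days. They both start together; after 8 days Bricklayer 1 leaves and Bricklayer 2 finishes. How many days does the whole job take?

55/3 days

In the first 8 days the combined rate is 11/150, so 44/75 of the job is done, leaving 31/75.
After Bricklayer 1 leaves the rate is 1/25 per day; the remaining 31/75 takes 31/3 days.
Total = 8 + 31/3 = 55/3 days.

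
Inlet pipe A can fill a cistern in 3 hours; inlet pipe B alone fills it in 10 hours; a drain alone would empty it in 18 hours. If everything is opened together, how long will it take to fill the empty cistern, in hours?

Net rate = 1/3 + 1/10 − 1/18 = (30 + 9 − 5)/90 = 34/90 = 17/45 per hour.
Filling time = 1 ÷ (17/45) = 45/17 hours.

45/17 hours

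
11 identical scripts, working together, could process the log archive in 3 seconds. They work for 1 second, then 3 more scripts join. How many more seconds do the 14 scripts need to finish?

One script does 1/33 of the job per second.
After 1 second with 11 scripts, 1/3 is done (2/3 left).
With 14 scripts the rate is 14/33, so the rest takes 2/3 ÷ 14/33 = 11/7 seconds.

11/7 seconds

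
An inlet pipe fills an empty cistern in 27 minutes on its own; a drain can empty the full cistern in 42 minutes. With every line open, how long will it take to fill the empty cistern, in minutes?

Net rate = 1/27 − 1/42 = (14 − 9)/378 = 5/378 per minute.
Filling time = 1 ÷ (5/378) = 378/5 minutes.

378/5 minutes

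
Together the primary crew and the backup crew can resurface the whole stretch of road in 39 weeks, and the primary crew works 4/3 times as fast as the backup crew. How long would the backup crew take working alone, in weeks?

Let the backup crew's rate be r; then the primary crew's rate is (4/3)r, so together (4/3 + 1)r = (7/3)r = 1/39.
Thus r = 1/91 per week.
The backup crew alone: 91 weeks; the primary crew alone: 273/4 weeks.

91 weeks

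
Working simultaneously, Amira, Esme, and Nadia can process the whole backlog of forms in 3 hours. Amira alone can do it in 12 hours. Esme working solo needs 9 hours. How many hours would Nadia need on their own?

36/5 hours

Combined rate is 1/3 per hour.
Known contribution: 1/12 + 1/9 = (3 + 4)/36 = 7/36 per hour.
So Nadia's rate is 1/3 − 7/36 = 5/36, meaning 36/5 hours alone.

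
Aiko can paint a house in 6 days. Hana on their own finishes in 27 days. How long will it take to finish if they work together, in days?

54/11 days

Combined rate: 1/6 + 1/27 = (9 + 2)/54 = 11/54 per day.
Time = 1 ÷ (11/54) = 54/11 days.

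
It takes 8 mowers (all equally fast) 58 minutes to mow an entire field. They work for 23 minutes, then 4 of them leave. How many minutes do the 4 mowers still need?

70 minutes

One mower does 1/464 of the job per minute.
After 23 minutes with 8 mowers, 23/58 is done (35/58 left).
With 4 mowers the rate is 4/464 = 1/116, so the rest takes 35/58 ÷ 1/116 = 70 minutes.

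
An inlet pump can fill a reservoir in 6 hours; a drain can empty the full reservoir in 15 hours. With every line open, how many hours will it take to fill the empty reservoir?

10 hours

Net rate = 1/6 − 1/15 = (5 − 2)/30 = 3/30 = 1/10 per hour.
Filling time = 1 ÷ (1/10) = 10 hours.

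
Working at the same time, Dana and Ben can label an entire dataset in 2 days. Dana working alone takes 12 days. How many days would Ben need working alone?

12/5 days

Combined rate is 1/2 per day.
Known contribution: 1/12 per day.
So Ben's rate is 1/2 − 1/12 = 5/12, meaning 12/5 days alone.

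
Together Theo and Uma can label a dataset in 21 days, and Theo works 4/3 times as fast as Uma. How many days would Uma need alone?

Let Uma's rate be r; then Theo's rate is (4/3)r, so together (4/3 + 1)r = (7/3)r = 1/21.
Thus r = 1/49 per day.
Uma alone: 49 days; Theo alone: 147/4 days.

49 days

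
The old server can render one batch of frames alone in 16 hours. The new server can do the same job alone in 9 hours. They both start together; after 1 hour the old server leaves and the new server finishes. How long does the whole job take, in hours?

135/16 hours

In the first 1 hour the combined rate is 25/144, so 25/144 of the job is done, leaving 119/144.
After the old server leaves the rate is 1/9 per hour; the remaining 119/144 takes 119/16 hours.
Total = 1 + 119/16 = 135/16 hours.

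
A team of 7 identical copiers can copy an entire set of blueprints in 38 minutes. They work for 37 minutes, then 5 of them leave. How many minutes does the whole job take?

One copier does 1/266 of the job per minute.
After 37 minutes with 7 copiers, 37/38 is done (1/38 left).
With 2 copiers the rate is 2/266 = 1/133, so the rest takes 1/38 ÷ 1/133 = 7/2 minutes.
Total = 37 + 7/2 = 81/2 minutes.

81/2 minutes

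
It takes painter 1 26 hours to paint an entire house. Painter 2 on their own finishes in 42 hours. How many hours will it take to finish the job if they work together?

273/17 hours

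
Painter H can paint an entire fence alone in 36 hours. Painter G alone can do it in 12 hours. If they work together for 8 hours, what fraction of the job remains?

Combined rate: 1/36 + 1/12 = (1 + 3)/36 = 4/36 = 1/9 per hour.
In 8 hours they complete 8·1/9 = 8/9 of the job.
So 1/9 remains.

1/9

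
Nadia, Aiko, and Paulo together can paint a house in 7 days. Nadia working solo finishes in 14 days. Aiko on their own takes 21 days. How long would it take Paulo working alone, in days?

Combined rate is 1/7 per day.
Known contribution: 1/14 + 1/21 = (3 + 2)/42 = 5/42 per day.
So Paulo's rate is 1/7 − 5/42 = 1/42, meaning 42 days alone.

42 days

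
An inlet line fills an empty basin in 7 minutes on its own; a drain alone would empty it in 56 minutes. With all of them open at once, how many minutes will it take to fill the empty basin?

8 minutes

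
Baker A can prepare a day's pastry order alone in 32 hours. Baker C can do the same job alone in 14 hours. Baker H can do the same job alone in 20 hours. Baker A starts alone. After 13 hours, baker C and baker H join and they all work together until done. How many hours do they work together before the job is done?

35/9 hours

In the first 13 hours baker A alone does 13/32 of the job, leaving 19/32.
Once everyone is working, combined rate: 1/32 + 1/14 + 1/20 = (35 + 80 + 56)/1120 = 171/1120 per hour.
Remaining 19/32 at 171/1120 per hour takes 35/9 hours.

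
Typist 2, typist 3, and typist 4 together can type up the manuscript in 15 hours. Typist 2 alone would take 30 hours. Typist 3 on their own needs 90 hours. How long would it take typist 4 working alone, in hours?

45 hours

Combined rate is 1/15 per hour.
Known contribution: 1/30 + 1/90 = (3 + 1)/90 = 4/90 = 2/45 per hour.
So typist 4's rate is 1/15 − 2/45 = 1/45, meaning 45 hours alone.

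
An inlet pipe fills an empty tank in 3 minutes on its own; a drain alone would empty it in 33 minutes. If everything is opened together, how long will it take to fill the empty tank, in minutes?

Net rate = 1/3 − 1/33 = (11 − 1)/33 = 10/33 per minute.
Filling time = 1 ÷ (10/33) = 33/10 minutes.

33/10 minutes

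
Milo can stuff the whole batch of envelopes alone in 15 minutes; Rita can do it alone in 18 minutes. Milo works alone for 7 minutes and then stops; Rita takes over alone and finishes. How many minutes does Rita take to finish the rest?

48/5 minutes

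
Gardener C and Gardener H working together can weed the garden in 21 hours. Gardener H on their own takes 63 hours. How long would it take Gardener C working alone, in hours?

Combined rate is 1/21 per hour.
Known contribution: 1/63 per hour.
So Gardener C's rate is 1/21 − 1/63 = 2/63, meaning 63/2 hours alone.

63/2 hours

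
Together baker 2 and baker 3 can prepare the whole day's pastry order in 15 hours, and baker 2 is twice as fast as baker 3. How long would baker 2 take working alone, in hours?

45/2 hours

Let baker 3's rate be r; then baker 2's rate is 2r, so together (2 + 1)r = 3r = 1/15.
Thus r = 1/45 per hour.
Baker 3 alone: 45 hours; baker 2 alone: 45/2 hours.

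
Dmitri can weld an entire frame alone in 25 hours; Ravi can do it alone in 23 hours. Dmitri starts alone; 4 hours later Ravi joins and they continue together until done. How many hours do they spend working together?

161/16 hours

In 4 hours Dmitri does 4/25 of the job, leaving 21/25.
Dmitri and Ravi together work at 48/575 per hour, so finishing takes 21/25 ÷ 48/575 = 161/16 hours.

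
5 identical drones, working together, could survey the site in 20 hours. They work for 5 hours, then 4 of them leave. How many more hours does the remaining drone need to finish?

75 hours

One drone does 1/100 of the job per hour.
After 5 hours with 5 drones, 1/4 is done (3/4 left).
With 1 drone the rate is 1/100, so the rest takes 3/4 ÷ 1/100 = 75 hours.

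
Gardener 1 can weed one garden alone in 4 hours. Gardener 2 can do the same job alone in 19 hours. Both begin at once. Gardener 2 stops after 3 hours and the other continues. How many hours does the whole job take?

In the first 3 hours the combined rate is 23/76, so 69/76 of the job is done, leaving 7/76.
After gardener 2 leaves the rate is 1/4 per hour; the remaining 7/76 takes 7/19 hours.
Total = 3 + 7/19 = 64/19 hours.

64/19 hours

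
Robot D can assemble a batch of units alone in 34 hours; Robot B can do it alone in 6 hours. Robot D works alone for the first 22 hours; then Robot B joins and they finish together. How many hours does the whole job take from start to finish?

119/5 hours

In 22 hours Robot D does 22/34 = 11/17 of the job, leaving 6/17.
Robot D and Robot B together work at 10/51 per hour, so finishing takes 6/17 ÷ 10/51 = 9/5 hours.
Total time = 22 + 9/5 = 119/5 hours.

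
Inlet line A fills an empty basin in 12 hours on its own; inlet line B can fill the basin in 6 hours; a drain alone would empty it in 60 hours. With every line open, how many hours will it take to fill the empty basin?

Net rate = 1/12 + 1/6 − 1/60 = (5 + 10 − 1)/60 = 14/60 = 7/30 per hour.
Filling time = 1 ÷ (7/30) = 30/7 hours.

30/7 hours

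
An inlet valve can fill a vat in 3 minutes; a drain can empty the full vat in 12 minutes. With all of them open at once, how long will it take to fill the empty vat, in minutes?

4 minutes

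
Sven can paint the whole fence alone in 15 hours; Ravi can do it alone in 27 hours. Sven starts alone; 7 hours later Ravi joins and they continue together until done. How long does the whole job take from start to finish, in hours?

85/7 hours

In 7 hours Sven does 7/15 of the job, leaving 8/15.
Sven and Ravi together work at 14/135 per hour, so finishing takes 8/15 ÷ 14/135 = 36/7 hours.
Total time = 7 + 36/7 = 85/7 hours.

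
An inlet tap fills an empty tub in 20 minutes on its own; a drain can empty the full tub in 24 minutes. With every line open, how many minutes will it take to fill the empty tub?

Net rate = 1/20 − 1/24 = (6 − 5)/120 = 1/120 per minute.
Filling time = 1 ÷ (1/120) = 120 minutes.

120 minutes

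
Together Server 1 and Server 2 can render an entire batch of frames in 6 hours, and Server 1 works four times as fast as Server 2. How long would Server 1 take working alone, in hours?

Let Server 2's rate be r; then Server 1's rate is 4r, so together (4 + 1)r = 5r = 1/6.
Thus r = 1/30 per hour.
Server 2 alone: 30 hours; Server 1 alone: 15/2 hours.

15/2 hours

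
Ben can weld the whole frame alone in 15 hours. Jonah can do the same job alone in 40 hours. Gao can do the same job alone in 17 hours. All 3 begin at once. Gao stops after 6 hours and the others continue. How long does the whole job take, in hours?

In the first 6 hours the combined rate is 307/2040, so 307/340 of the job is done, leaving 33/340.
After Gao leaves the rate is 11/120 per hour; the remaining 33/340 takes 18/17 hours.
Total = 6 + 18/17 = 120/17 hours.

120/17 hours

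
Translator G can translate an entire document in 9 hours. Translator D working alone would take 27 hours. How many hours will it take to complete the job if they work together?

Combined rate: 1/9 + 1/27 = (3 + 1)/27 = 4/27 per hour.
Time = 1 ÷ (4/27) = 27/4 hours.

27/4 hours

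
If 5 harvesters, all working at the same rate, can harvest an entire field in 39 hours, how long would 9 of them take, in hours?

Total work is 5·39 = 195 harvester-hours.
With 9 harvesters: 195/9 = 65/3 hours.

65/3 hours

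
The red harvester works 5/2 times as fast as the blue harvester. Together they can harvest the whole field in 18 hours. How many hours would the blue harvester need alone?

Let the blue harvester's rate be r; then the red harvester's rate is (5/2)r, so together (5/2 + 1)r = (7/2)r = 1/18.
Thus r = 1/63 per hour.
The blue harvester alone: 63 hours; the red harvester alone: 126/5 hours.

63 hours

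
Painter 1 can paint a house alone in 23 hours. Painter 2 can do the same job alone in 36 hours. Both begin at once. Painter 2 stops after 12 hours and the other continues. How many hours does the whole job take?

In the first 12 hours the combined rate is 59/828, so 59/69 of the job is done, leaving 10/69.
After painter 2 leaves the rate is 1/23 per hour; the remaining 10/69 takes 10/3 hours.
Total = 12 + 10/3 = 46/3 hours.

46/3 hours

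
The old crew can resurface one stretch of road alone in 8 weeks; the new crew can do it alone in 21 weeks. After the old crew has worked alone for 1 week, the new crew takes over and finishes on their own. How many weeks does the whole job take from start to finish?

155/8 weeks

In 1 week the old crew does 1/8 of the job, leaving 7/8.
The new crew works at 1/21 per week, so finishing takes 7/8 ÷ 1/21 = 147/8 weeks.
Total time = 1 + 147/8 = 155/8 weeks.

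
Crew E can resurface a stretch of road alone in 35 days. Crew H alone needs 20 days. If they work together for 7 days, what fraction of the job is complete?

11/20

Combined rate: 1/35 + 1/20 = (4 + 7)/140 = 11/140 per day.
In 7 days they complete 7·11/140 = 11/20 of the job.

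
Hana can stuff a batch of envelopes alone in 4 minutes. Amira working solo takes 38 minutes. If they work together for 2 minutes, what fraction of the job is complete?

21/38

Combined rate: 1/4 + 1/38 = (19 + 2)/76 = 21/76 per minute.
In 2 minutes they complete 2·21/76 = 21/38 of the job.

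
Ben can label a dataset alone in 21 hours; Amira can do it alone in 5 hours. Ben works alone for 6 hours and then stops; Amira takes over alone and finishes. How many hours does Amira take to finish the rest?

In 6 hours Ben does 6/21 = 2/7 of the job, leaving 5/7.
Amira works at 1/5 per hour, so finishing takes 5/7 ÷ 1/5 = 25/7 hours.

25/7 hours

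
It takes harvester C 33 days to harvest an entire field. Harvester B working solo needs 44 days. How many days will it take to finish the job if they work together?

Combined rate: 1/33 + 1/44 = (4 + 3)/132 = 7/132 per day.
Time = 1 ÷ (7/132) = 132/7 days.

132/7 days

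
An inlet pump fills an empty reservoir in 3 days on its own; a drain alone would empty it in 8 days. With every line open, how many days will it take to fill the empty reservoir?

Net rate = 1/3 − 1/8 = (8 − 3)/24 = 5/24 per day.
Filling time = 1 ÷ (5/24) = 24/5 days.

24/5 days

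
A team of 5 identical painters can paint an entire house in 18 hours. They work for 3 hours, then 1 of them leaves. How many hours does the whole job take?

One painter does 1/90 of the job per hour.
After 3 hours with 5 painters, 1/6 is done (5/6 left).
With 4 painters the rate is 4/90 = 2/45, so the rest takes 5/6 ÷ 2/45 = 75/4 hours.
Total = 3 + 75/4 = 87/4 hours.

87/4 hours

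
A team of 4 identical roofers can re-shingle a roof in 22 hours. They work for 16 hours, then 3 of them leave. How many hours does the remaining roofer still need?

One roofer does 1/88 of the job per hour.
After 16 hours with 4 roofers, 8/11 is done (3/11 left).
With 1 roofer the rate is 1/88, so the rest takes 3/11 ÷ 1/88 = 24 hours.

24 hours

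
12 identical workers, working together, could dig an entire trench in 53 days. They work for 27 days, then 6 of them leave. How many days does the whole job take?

79 days

One worker does 1/636 of the job per day.
After 27 days with 12 workers, 27/53 is done (26/53 left).
With 6 workers the rate is 6/636 = 1/106, so the rest takes 26/53 ÷ 1/106 = 52 days.
Total = 27 + 52 = 79 days.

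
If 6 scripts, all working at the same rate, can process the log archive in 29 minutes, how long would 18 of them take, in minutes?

Total work is 6·29 = 174 script-minutes.
With 18 scripts: 174/18 = 29/3 minutes.

29/3 minutes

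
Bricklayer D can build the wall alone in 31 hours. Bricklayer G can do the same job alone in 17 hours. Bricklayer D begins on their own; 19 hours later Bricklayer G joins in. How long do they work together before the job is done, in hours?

17/4 hours

In the first 19 hours Bricklayer D alone does 19/31 of the job, leaving 12/31.
Once everyone is working, combined rate: 1/31 + 1/17 = (17 + 31)/527 = 48/527 per hour.
Remaining 12/31 at 48/527 per hour takes 17/4 hours.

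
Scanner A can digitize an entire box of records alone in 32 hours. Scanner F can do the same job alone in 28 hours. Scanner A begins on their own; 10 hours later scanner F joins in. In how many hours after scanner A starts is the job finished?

In the first 10 hours scanner A alone does 10/32 = 5/16 of the job, leaving 11/16.
Once everyone is working, combined rate: 1/32 + 1/28 = (7 + 8)/224 = 15/224 per hour.
Remaining 11/16 at 15/224 per hour takes 154/15 hours.
Total from the start = 10 + 154/15 = 304/15 hours.

304/15 hours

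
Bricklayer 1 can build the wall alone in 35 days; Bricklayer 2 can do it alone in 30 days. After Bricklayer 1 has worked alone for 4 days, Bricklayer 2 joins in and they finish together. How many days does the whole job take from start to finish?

In 4 days Bricklayer 1 does 4/35 of the job, leaving 31/35.
Bricklayer 1 and Bricklayer 2 together work at 13/210 per day, so finishing takes 31/35 ÷ 13/210 = 186/13 days.
Total time = 4 + 186/13 = 238/13 days.

238/13 days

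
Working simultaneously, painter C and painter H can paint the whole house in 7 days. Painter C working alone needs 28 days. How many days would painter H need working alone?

28/3 days

Combined rate is 1/7 per day.
Known contribution: 1/28 per day.
So painter H's rate is 1/7 − 1/28 = 3/28, meaning 28/3 days alone.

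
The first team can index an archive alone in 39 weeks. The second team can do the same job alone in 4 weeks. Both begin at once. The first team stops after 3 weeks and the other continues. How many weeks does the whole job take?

In the first 3 weeks the combined rate is 43/156, so 43/52 of the job is done, leaving 9/52.
After the first team leaves the rate is 1/4 per week; the remaining 9/52 takes 9/13 weeks.
Total = 3 + 9/13 = 48/13 weeks.

48/13 weeks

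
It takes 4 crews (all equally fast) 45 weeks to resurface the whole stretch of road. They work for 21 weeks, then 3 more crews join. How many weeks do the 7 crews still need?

One crew does 1/180 of the job per week.
After 21 weeks with 4 crews, 7/15 is done (8/15 left).
With 7 crews the rate is 7/180, so the rest takes 8/15 ÷ 7/180 = 96/7 weeks.

96/7 weeks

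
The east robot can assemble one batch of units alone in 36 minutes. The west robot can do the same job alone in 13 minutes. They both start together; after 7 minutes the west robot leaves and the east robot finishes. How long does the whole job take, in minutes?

216/13 minutes

In the first 7 minutes the combined rate is 49/468, so 343/468 of the job is done, leaving 125/468.
After the west robot leaves the rate is 1/36 per minute; the remaining 125/468 takes 125/13 minutes.
Total = 7 + 125/13 = 216/13 minutes.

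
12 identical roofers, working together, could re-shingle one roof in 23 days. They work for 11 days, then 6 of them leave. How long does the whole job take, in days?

35 days

One roofer does 1/276 of the job per day.
After 11 days with 12 roofers, 11/23 is done (12/23 left).
With 6 roofers the rate is 6/276 = 1/46, so the rest takes 12/23 ÷ 1/46 = 24 days.
Total = 11 + 24 = 35 days.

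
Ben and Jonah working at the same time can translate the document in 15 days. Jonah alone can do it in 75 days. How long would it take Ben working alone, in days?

Combined rate is 1/15 per day.
Known contribution: 1/75 per day.
So Ben's rate is 1/15 − 1/75 = 4/75, meaning 75/4 days alone.

75/4 days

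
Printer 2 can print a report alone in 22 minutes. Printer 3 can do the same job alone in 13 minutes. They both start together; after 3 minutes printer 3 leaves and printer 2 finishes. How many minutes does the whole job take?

220/13 minutes

In the first 3 minutes the combined rate is 35/286, so 105/286 of the job is done, leaving 181/286.
After printer 3 leaves the rate is 1/22 per minute; the remaining 181/286 takes 181/13 minutes.
Total = 3 + 181/13 = 220/13 minutes.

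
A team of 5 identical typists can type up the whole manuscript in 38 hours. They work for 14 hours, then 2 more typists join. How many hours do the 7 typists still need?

120/7 hours

One typist does 1/190 of the job per hour.
After 14 hours with 5 typists, 7/19 is done (12/19 left).
With 7 typists the rate is 7/190, so the rest takes 12/19 ÷ 7/190 = 120/7 hours.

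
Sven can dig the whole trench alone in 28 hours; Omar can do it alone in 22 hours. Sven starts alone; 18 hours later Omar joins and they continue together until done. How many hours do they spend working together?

In 18 hours Sven does 18/28 = 9/14 of the job, leaving 5/14.
Sven and Omar together work at 25/308 per hour, so finishing takes 5/14 ÷ 25/308 = 22/5 hours.

22/5 hours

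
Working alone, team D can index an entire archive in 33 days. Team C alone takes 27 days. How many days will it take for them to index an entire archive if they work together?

297/20 days

Combined rate: 1/33 + 1/27 = (9 + 11)/297 = 20/297 per day.
Time = 1 ÷ (20/297) = 297/20 days.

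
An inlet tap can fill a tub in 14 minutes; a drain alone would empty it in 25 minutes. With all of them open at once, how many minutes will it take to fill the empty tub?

Net rate = 1/14 − 1/25 = (25 − 14)/350 = 11/350 per minute.
Filling time = 1 ÷ (11/350) = 350/11 minutes.

350/11 minutes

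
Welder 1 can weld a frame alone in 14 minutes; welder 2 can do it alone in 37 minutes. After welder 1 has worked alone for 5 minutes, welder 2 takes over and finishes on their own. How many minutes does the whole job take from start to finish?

In 5 minutes welder 1 does 5/14 of the job, leaving 9/14.
Welder 2 works at 1/37 per minute, so finishing takes 9/14 ÷ 1/37 = 333/14 minutes.
Total time = 5 + 333/14 = 403/14 minutes.

403/14 minutes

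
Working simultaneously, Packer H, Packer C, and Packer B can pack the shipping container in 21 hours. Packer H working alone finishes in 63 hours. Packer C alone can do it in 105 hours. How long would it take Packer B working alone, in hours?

45 hours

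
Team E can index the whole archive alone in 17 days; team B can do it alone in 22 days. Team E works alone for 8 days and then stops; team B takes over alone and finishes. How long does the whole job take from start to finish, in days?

In 8 days team E does 8/17 of the job, leaving 9/17.
Team B works at 1/22 per day, so finishing takes 9/17 ÷ 1/22 = 198/17 days.
Total time = 8 + 198/17 = 334/17 days.

334/17 days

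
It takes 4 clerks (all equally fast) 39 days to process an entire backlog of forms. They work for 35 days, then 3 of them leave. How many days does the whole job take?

One clerk does 1/156 of the job per day.
After 35 days with 4 clerks, 35/39 is done (4/39 left).
With 1 clerk the rate is 1/156, so the rest takes 4/39 ÷ 1/156 = 16 days.
Total = 35 + 16 = 51 days.

51 days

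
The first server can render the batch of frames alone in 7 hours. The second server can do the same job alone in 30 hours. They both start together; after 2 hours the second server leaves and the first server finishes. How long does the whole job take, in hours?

98/15 hours

In the first 2 hours the combined rate is 37/210, so 37/105 of the job is done, leaving 68/105.
After the second server leaves the rate is 1/7 per hour; the remaining 68/105 takes 68/15 hours.
Total = 2 + 68/15 = 98/15 hours.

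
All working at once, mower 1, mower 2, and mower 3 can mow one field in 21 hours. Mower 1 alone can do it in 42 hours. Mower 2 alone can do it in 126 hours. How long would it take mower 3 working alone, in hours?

Combined rate is 1/21 per hour.
Known contribution: 1/42 + 1/126 = (3 + 1)/126 = 4/126 = 2/63 per hour.
So mower 3's rate is 1/21 − 2/63 = 1/63, meaning 63 hours alone.

63 hours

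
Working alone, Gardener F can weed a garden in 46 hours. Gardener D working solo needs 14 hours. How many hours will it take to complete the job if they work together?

161/15 hours

Combined rate: 1/46 + 1/14 = (7 + 23)/322 = 30/322 = 15/161 per hour.
Time = 1 ÷ (15/161) = 161/15 hours.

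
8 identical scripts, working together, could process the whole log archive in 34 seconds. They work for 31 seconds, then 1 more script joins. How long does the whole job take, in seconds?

101/3 seconds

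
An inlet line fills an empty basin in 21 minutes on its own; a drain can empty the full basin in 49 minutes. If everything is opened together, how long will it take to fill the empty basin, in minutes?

Net rate = 1/21 − 1/49 = (7 − 3)/147 = 4/147 per minute.
Filling time = 1 ÷ (4/147) = 147/4 minutes.

147/4 minutes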